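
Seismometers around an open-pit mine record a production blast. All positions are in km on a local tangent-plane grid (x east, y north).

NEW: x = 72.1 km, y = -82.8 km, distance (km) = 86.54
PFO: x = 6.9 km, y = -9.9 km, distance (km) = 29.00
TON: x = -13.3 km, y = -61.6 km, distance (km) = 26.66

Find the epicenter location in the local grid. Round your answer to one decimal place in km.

(-1.7, -37.6)

Circle about each station: (x − 72.1)² + (y + 82.8)² = 86.54²; (x − 6.9)² + (y + 9.9)² = 29.00²; (x + 13.3)² + (y + 61.6)² = 26.66².
Subtracting the NEW equation from the PFO and TON equations removes the quadratic terms:
-130.4 x + 145.8 y = -5260.46
-170.8 x + 42.4 y = -1304.38
Solving the 2×2 system: x ≈ -1.7, y ≈ -37.6 km.
Check against NEW (with the unrounded x, y): √((x − 72.1)²+(y + 82.8)²) = 86.54 ≈ 86.54 km. ✓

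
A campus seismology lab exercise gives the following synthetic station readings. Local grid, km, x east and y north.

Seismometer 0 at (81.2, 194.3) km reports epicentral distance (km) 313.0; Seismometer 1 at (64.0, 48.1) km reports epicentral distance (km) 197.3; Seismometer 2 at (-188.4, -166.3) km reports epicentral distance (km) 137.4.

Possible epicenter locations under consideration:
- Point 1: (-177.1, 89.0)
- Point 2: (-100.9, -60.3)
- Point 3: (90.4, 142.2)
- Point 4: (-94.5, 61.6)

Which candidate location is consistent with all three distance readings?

For each candidate, compare |candidate − station| to the reported distance:
Point 1: residuals Seismometer 0 34.1, Seismometer 1 47.2, Seismometer 2 118.1 → max 118.1 km
Point 2: residuals Seismometer 0 0.0, Seismometer 1 0.0, Seismometer 2 0.0 → max 0.0 km
Point 3: residuals Seismometer 0 260.1, Seismometer 1 99.6, Seismometer 2 278.4 → max 278.4 km
Point 4: residuals Seismometer 0 92.8, Seismometer 1 38.2, Seismometer 2 109.1 → max 109.1 km
Only Point 2 has all residuals ≈ 0.

Point 2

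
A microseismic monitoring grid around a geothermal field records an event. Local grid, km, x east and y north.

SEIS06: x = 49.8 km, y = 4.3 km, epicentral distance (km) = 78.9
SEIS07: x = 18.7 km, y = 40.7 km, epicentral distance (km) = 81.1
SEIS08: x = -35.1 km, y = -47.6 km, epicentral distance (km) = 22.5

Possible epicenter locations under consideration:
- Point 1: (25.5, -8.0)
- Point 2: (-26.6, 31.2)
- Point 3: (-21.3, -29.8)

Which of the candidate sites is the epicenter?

For each candidate, compare |candidate − station| to the reported distance:
Point 1: residuals SEIS06 51.7, SEIS07 31.9, SEIS08 49.9 → max 51.7 km
Point 2: residuals SEIS06 2.1, SEIS07 34.8, SEIS08 56.8 → max 56.8 km
Point 3: residuals SEIS06 0.0, SEIS07 0.0, SEIS08 0.0 → max 0.0 km
Only Point 3 has all residuals ≈ 0.

Point 3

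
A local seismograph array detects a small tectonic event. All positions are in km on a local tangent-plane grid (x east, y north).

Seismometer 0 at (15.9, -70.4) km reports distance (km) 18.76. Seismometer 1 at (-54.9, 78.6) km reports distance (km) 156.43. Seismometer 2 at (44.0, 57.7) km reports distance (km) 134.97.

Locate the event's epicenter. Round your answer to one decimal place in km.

Circle about each station: (x − 15.9)² + (y + 70.4)² = 18.76²; (x + 54.9)² + (y − 78.6)² = 156.43²; (x − 44.0)² + (y − 57.7)² = 134.97².
Subtracting pairs of circle equations eliminates x²+y² and gives linear equations (the radical axes):
-141.6 x + 298.0 y = -20135.41
56.2 x + 256.2 y = -17808.64
Solving the 2×2 system: x ≈ -2.8, y ≈ -68.9 km.

-2.8 km east, -68.9 km north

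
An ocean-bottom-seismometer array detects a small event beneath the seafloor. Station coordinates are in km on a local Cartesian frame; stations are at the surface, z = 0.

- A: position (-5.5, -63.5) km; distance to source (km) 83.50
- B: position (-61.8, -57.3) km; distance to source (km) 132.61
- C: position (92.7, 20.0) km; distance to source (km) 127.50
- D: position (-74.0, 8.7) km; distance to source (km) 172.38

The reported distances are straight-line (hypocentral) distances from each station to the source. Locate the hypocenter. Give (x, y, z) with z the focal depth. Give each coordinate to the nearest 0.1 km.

Each station gives a sphere (x−x_i)² + (y−y_i)² + z² = d_i² (stations at z=0).
Subtracting the A sphere from B and C: z² cancels, leaving linear equations in x and y:
-112.6 x + 12.4 y = -7573.13
196.4 x + 167.0 y = -4353.21
Solving: x ≈ 57.004, y ≈ -93.106 km (keep extra digits for the depth step; rounded: 57.0, -93.1).
Then from the A sphere: z² = 83.50² − (x + 5.5)² − (y + 63.5)² with x = 57.004, y = -93.106, so z ≈ 46.787 ≈ 46.8 km.
Check against D (with the unrounded solution): distance 172.38 ≈ 172.38 km. ✓

x ≈ 57.0 km, y ≈ -93.1 km, depth ≈ 46.8 km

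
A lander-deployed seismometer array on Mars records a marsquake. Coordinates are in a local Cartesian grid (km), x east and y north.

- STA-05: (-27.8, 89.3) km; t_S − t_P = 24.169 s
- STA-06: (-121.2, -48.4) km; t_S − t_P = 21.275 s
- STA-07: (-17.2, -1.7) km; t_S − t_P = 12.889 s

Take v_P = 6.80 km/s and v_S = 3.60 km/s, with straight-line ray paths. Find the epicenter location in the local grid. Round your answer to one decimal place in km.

37.7 km east, -83.6 km north

Distance from S−P lag: d = Δt · v_P v_S / (v_P − v_S) = Δt · (6.80·3.60)/(6.80−3.60) ≈ 7.6500·Δt.
So d_STA-05 = 184.89, d_STA-06 = 162.75, d_STA-07 = 98.60 km.
Circle about each station: (x + 27.8)² + (y − 89.3)² = 184.89²; (x + 121.2)² + (y + 48.4)² = 162.75²; (x + 17.2)² + (y + 1.7)² = 98.60².
Subtracting pairs of circle equations eliminates x²+y² and gives linear equations (the radical axes):
-186.8 x − 275.4 y = 15981.42
21.2 x − 182.0 y = 16013.75
Solving the 2×2 system: x ≈ 37.7, y ≈ -83.6 km.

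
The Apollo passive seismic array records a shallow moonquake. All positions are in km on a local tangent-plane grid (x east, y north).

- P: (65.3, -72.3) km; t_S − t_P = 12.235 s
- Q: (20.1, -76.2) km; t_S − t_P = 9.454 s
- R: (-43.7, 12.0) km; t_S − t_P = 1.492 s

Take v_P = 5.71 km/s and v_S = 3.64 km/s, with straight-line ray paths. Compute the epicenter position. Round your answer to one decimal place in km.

(-31.3, 3.6)

Distance from S−P lag: d = Δt · v_P v_S / (v_P − v_S) = Δt · (5.71·3.64)/(5.71−3.64) ≈ 10.0408·Δt.
So d_P = 122.85, d_Q = 94.93, d_R = 14.98 km.
Circle about each station: (x − 65.3)² + (y + 72.3)² = 122.85²; (x − 20.1)² + (y + 76.2)² = 94.93²; (x + 43.7)² + (y − 12.0)² = 14.98².
Subtracting pairs of circle equations eliminates x²+y² and gives linear equations (the radical axes):
-90.4 x − 7.8 y = 2799.49
-218.0 x + 168.6 y = 7430.03
Solving the 2×2 system: x ≈ -31.3, y ≈ 3.6 km.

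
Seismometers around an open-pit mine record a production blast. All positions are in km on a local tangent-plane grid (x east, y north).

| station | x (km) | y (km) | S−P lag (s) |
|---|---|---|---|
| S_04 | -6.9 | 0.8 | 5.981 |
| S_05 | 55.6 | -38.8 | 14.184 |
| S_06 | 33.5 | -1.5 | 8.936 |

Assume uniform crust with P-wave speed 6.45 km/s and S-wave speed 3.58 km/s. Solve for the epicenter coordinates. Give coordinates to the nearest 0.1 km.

-19.3 km east, 47.3 km north

Distance from S−P lag: d = Δt · v_P v_S / (v_P − v_S) = Δt · (6.45·3.58)/(6.45−3.58) ≈ 8.0456·Δt.
So d_S_04 = 48.12, d_S_05 = 114.12, d_S_06 = 71.90 km.
Circle about each station: (x + 6.9)² + (y − 0.8)² = 48.12²; (x − 55.6)² + (y + 38.8)² = 114.12²; (x − 33.5)² + (y + 1.5)² = 71.90².
Subtracting pairs of circle equations eliminates x²+y² and gives linear equations (the radical axes):
125.0 x − 79.2 y = -6159.29
80.8 x − 4.6 y = -1777.83
Solving the 2×2 system: x ≈ -19.3, y ≈ 47.3 km.
Check against S_04 (with the unrounded x, y): √((x + 6.9)²+(y − 0.8)²) = 48.12 ≈ 48.12 km. ✓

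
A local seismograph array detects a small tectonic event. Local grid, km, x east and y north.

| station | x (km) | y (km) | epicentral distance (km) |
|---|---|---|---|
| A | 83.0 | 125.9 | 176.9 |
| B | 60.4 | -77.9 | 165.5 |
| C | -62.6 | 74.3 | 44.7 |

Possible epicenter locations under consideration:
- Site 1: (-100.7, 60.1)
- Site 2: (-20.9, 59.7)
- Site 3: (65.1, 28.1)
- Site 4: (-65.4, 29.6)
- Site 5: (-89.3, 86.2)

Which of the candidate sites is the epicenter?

Site 4

For each candidate, compare |candidate − station| to the reported distance:
Site 1: residuals A 18.2, B 46.6, C 4.0 → max 46.6 km
Site 2: residuals A 53.7, B 5.7, C 0.5 → max 53.7 km
Site 3: residuals A 77.5, B 59.4, C 91.1 → max 91.1 km
Site 4: residuals A 0.0, B 0.0, C 0.1 → max 0.1 km
Site 5: residuals A 0.1, B 56.6, C 15.5 → max 56.6 km
Only Site 4 has all residuals ≈ 0.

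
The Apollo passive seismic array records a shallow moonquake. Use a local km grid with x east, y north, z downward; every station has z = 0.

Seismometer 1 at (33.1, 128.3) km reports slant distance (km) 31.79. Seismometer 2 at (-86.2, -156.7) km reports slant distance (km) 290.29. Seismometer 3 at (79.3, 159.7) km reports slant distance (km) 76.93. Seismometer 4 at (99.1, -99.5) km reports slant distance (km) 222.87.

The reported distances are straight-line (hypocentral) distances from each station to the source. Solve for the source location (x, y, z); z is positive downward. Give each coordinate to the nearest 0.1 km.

(26.4, 109.7, 24.9)

Each station gives a sphere (x−x_i)² + (y−y_i)² + z² = d_i² (stations at z=0).
Subtracting the Seismometer 1 sphere from Seismometer 2 and Seismometer 3: z² cancels, leaving linear equations in x and y:
-238.6 x − 570.0 y = -68828.85
92.4 x + 62.8 y = 9328.46
Solving: x ≈ 26.398, y ≈ 109.702 km (keep extra digits for the depth step; rounded: 26.4, 109.7).
Then from the Seismometer 1 sphere: z² = 31.79² − (x − 33.1)² − (y − 128.3)² with x = 26.398, y = 109.702, so z ≈ 24.896 ≈ 24.9 km.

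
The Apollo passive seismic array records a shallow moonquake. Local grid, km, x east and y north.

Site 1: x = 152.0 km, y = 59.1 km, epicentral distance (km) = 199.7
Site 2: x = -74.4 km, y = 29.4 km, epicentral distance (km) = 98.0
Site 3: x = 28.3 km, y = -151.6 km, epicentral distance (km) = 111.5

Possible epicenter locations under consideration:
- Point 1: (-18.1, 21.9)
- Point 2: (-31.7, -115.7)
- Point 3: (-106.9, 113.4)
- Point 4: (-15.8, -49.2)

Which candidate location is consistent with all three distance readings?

Point 4

For each candidate, compare |candidate − station| to the reported distance:
Point 1: residuals Site 1 25.6, Site 2 41.2, Site 3 68.1 → max 68.1 km
Point 2: residuals Site 1 53.9, Site 2 53.3, Site 3 41.6 → max 53.9 km
Point 3: residuals Site 1 64.8, Site 2 7.9, Site 3 186.0 → max 186.0 km
Point 4: residuals Site 1 0.0, Site 2 0.0, Site 3 0.0 → max 0.0 km
Only Point 4 has all residuals ≈ 0.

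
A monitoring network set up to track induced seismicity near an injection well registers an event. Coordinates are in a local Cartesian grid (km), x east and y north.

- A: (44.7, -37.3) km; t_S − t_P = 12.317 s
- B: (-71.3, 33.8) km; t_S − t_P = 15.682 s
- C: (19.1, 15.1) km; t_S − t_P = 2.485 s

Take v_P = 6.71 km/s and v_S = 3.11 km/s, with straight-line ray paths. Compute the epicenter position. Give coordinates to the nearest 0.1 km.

Distance from S−P lag: d = Δt · v_P v_S / (v_P − v_S) = Δt · (6.71·3.11)/(6.71−3.11) ≈ 5.7967·Δt.
So d_A = 71.40, d_B = 90.90, d_C = 14.40 km.
Circle about each station: (x − 44.7)² + (y + 37.3)² = 71.40²; (x + 71.3)² + (y − 33.8)² = 90.90²; (x − 19.1)² + (y − 15.1)² = 14.40².
Subtracting the A equation from the B and C equations removes the quadratic terms:
-232.0 x + 142.2 y = -328.10
-51.2 x + 104.8 y = 2094.04
Solving the 2×2 system: x ≈ 19.5, y ≈ 29.5 km.

(19.5, 29.5)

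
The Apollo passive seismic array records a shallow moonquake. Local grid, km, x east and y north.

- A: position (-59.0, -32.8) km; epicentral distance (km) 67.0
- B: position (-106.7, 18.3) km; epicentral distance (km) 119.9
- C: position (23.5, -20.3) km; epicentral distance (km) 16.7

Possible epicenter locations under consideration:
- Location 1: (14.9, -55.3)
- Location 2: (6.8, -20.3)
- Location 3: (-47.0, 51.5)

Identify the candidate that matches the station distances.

Location 2

For each candidate, compare |candidate − station| to the reported distance:
Location 1: residuals A 10.2, B 22.2, C 19.3 → max 22.2 km
Location 2: residuals A 0.0, B 0.0, C 0.0 → max 0.0 km
Location 3: residuals A 18.1, B 51.6, C 83.9 → max 83.9 km
Only Location 2 has all residuals ≈ 0.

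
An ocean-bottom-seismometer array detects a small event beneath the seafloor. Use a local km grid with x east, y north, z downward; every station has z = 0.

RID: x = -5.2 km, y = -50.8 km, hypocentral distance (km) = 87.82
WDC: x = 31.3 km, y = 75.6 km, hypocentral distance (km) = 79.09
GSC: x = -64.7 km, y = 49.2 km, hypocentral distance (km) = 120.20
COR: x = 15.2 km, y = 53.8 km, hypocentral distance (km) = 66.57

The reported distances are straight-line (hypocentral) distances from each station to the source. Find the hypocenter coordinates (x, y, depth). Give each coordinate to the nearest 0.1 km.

(40.3, 10.3, 43.7)

Each station gives a sphere (x−x_i)² + (y−y_i)² + z² = d_i² (stations at z=0).
Subtracting the RID sphere from WDC and GSC: z² cancels, leaving linear equations in x and y:
73.0 x + 252.8 y = 5544.49
-119.0 x + 200.0 y = -2736.64
Solving: x ≈ 40.300, y ≈ 10.295 km (keep extra digits for the depth step; rounded: 40.3, 10.3).
Then from the RID sphere: z² = 87.82² − (x + 5.2)² − (y + 50.8)² with x = 40.300, y = 10.295, so z ≈ 43.698 ≈ 43.7 km.
Check against COR (with the unrounded solution): distance 66.57 ≈ 66.57 km. ✓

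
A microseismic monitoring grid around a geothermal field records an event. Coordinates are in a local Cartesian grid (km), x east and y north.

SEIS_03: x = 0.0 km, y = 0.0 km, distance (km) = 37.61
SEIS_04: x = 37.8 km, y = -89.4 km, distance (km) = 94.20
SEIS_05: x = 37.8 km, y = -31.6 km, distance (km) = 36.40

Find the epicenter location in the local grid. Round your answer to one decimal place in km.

(37.3, 4.8)

Circle about each station: x² + y² = 37.61²; (x − 37.8)² + (y + 89.4)² = 94.20²; (x − 37.8)² + (y + 31.6)² = 36.40².
Subtracting the SEIS_03 equation from the SEIS_04 and SEIS_05 equations removes the quadratic terms:
75.6 x − 178.8 y = 1962.07
75.6 x − 63.2 y = 2516.95
Solving the 2×2 system: x ≈ 37.3, y ≈ 4.8 km.
Check against SEIS_03 (with the unrounded x, y): √(x²+y²) = 37.61 ≈ 37.61 km. ✓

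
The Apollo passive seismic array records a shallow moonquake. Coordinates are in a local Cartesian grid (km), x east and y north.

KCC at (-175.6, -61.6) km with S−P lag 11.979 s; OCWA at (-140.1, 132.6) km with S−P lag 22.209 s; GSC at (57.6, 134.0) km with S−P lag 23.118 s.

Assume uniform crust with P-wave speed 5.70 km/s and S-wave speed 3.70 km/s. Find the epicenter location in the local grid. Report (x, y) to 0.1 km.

(-51.3, -84.1)

Distance from S−P lag: d = Δt · v_P v_S / (v_P − v_S) = Δt · (5.70·3.70)/(5.70−3.70) ≈ 10.5450·Δt.
So d_KCC = 126.32, d_OCWA = 234.19, d_GSC = 243.78 km.
Circle about each station: (x + 175.6)² + (y + 61.6)² = 126.32²; (x + 140.1)² + (y − 132.6)² = 234.19²; (x − 57.6)² + (y − 134.0)² = 243.78².
Subtracting the KCC equation from the OCWA and GSC equations removes the quadratic terms:
71.0 x + 388.4 y = -36307.36
466.4 x + 391.2 y = -56828.11
Solving the 2×2 system: x ≈ -51.3, y ≈ -84.1 km.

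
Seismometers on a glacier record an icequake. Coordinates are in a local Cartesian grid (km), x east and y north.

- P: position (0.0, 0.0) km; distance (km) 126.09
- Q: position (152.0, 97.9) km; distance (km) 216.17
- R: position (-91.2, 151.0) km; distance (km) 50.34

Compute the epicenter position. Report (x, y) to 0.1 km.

Circle about each station: x² + y² = 126.09²; (x − 152.0)² + (y − 97.9)² = 216.17²; (x + 91.2)² + (y − 151.0)² = 50.34².
Subtracting pairs of circle equations eliminates x²+y² and gives linear equations (the radical axes):
304.0 x + 195.8 y = 1857.63
-182.4 x + 302.0 y = 44483.01
Solving the 2×2 system: x ≈ -63.9, y ≈ 108.7 km.
Check against P (with the unrounded x, y): √(x²+y²) = 126.09 ≈ 126.09 km. ✓

(-63.9, 108.7)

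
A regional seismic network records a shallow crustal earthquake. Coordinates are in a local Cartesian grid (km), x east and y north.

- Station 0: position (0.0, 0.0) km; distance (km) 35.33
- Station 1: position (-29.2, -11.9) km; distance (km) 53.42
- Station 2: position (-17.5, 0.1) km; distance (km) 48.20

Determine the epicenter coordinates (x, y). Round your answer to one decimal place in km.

x ≈ 21.8 km, y ≈ -27.8 km

Circle about each station: x² + y² = 35.33²; (x + 29.2)² + (y + 11.9)² = 53.42²; (x + 17.5)² + (y − 0.1)² = 48.20².
Subtracting pairs of circle equations eliminates x²+y² and gives linear equations (the radical axes):
-58.4 x − 23.8 y = -611.24
-35.0 x + 0.2 y = -768.77
Solving the 2×2 system: x ≈ 21.8, y ≈ -27.8 km.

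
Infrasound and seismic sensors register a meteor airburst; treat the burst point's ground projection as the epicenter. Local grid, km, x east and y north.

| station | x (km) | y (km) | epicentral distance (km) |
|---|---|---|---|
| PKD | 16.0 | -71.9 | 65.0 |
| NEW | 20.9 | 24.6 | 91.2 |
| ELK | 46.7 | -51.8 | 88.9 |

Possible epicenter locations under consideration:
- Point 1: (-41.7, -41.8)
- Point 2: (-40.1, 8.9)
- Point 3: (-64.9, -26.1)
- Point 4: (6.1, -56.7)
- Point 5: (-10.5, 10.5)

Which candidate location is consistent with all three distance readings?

For each candidate, compare |candidate − station| to the reported distance:
Point 1: residuals PKD 0.1, NEW 0.1, ELK 0.1 → max 0.1 km
Point 2: residuals PKD 33.4, NEW 28.2, ELK 17.0 → max 33.4 km
Point 3: residuals PKD 28.0, NEW 8.5, ELK 25.6 → max 28.0 km
Point 4: residuals PKD 46.9, NEW 8.6, ELK 48.0 → max 48.0 km
Point 5: residuals PKD 21.6, NEW 56.8, ELK 4.3 → max 56.8 km
Only Point 1 has all residuals ≈ 0.

Point 1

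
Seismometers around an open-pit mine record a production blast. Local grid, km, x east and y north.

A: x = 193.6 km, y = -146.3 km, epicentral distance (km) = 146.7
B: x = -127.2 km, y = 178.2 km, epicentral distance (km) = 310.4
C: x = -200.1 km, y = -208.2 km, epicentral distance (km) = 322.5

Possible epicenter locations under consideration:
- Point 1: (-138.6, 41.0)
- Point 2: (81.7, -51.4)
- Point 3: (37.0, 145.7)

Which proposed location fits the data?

For each candidate, compare |candidate − station| to the reported distance:
Point 1: residuals A 234.7, B 172.7, C 65.8 → max 234.7 km
Point 2: residuals A 0.0, B 0.0, C 0.0 → max 0.0 km
Point 3: residuals A 184.6, B 143.0, C 103.5 → max 184.6 km
Only Point 2 has all residuals ≈ 0.

Point 2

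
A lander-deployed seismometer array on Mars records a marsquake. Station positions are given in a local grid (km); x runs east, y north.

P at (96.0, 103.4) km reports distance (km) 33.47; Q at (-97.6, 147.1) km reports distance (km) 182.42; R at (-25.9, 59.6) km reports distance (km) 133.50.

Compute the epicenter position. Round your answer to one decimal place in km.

Circle about each station: (x − 96.0)² + (y − 103.4)² = 33.47²; (x + 97.6)² + (y − 147.1)² = 182.42²; (x + 25.9)² + (y − 59.6)² = 133.50².
Subtracting pairs of circle equations eliminates x²+y² and gives linear equations (the radical axes):
-387.2 x + 87.4 y = -20900.21
-243.8 x − 87.6 y = -32386.60
Solving the 2×2 system: x ≈ 84.4, y ≈ 134.8 km.

(84.4, 134.8)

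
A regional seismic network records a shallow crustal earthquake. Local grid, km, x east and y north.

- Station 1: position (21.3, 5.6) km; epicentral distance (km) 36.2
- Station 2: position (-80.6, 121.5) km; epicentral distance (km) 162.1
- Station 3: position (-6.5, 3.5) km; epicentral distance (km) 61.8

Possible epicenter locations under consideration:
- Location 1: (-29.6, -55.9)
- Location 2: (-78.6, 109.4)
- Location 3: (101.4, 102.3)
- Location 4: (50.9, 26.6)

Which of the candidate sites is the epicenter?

Location 4

For each candidate, compare |candidate − station| to the reported distance:
Location 1: residuals Station 1 43.6, Station 2 22.5, Station 3 1.9 → max 43.6 km
Location 2: residuals Station 1 107.9, Station 2 149.8, Station 3 66.3 → max 149.8 km
Location 3: residuals Station 1 89.4, Station 2 20.9, Station 3 84.5 → max 89.4 km
Location 4: residuals Station 1 0.1, Station 2 0.1, Station 3 0.1 → max 0.1 km
Only Location 4 has all residuals ≈ 0.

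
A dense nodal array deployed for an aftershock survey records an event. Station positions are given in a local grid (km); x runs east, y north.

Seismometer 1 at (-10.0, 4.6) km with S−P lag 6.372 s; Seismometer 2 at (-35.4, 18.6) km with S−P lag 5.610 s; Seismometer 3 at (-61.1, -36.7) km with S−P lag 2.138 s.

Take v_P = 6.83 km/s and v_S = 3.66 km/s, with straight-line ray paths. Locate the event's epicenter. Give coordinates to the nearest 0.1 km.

x ≈ -52.5 km, y ≈ -22.2 km

Distance from S−P lag: d = Δt · v_P v_S / (v_P − v_S) = Δt · (6.83·3.66)/(6.83−3.66) ≈ 7.8857·Δt.
So d_Seismometer 1 = 50.25, d_Seismometer 2 = 44.24, d_Seismometer 3 = 16.86 km.
Circle about each station: (x + 10.0)² + (y − 4.6)² = 50.25²; (x + 35.4)² + (y − 18.6)² = 44.24²; (x + 61.1)² + (y + 36.7)² = 16.86².
Subtracting the Seismometer 1 equation from the Seismometer 2 and Seismometer 3 equations removes the quadratic terms:
-50.8 x + 28.0 y = 2045.84
-102.2 x − 82.6 y = 7199.74
Solving the 2×2 system: x ≈ -52.5, y ≈ -22.2 km.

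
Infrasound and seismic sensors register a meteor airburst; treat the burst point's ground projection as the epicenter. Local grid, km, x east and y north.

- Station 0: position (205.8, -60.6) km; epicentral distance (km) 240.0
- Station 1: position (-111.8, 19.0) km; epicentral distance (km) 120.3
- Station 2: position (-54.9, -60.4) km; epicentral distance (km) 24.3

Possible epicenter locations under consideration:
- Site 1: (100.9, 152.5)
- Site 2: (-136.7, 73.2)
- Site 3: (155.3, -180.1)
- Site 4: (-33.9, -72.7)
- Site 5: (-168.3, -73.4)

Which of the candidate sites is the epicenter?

For each candidate, compare |candidate − station| to the reported distance:
Site 1: residuals Station 0 2.5, Station 1 130.8, Station 2 239.5 → max 239.5 km
Site 2: residuals Station 0 127.7, Station 1 60.7, Station 2 132.4 → max 132.4 km
Site 3: residuals Station 0 110.3, Station 1 212.8, Station 2 217.6 → max 217.6 km
Site 4: residuals Station 0 0.0, Station 1 0.0, Station 2 0.0 → max 0.0 km
Site 5: residuals Station 0 134.3, Station 1 12.0, Station 2 89.8 → max 134.3 km
Only Site 4 has all residuals ≈ 0.

Site 4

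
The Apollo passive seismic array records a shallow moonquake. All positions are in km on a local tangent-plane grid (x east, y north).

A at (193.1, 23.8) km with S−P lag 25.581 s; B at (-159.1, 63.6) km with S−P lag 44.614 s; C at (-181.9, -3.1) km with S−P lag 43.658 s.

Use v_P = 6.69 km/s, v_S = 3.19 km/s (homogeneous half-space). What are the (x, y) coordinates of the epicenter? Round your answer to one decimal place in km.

(73.9, -76.8)

Distance from S−P lag: d = Δt · v_P v_S / (v_P − v_S) = Δt · (6.69·3.19)/(6.69−3.19) ≈ 6.0975·Δt.
So d_A = 155.98, d_B = 272.03, d_C = 266.20 km.
Circle about each station: (x − 193.1)² + (y − 23.8)² = 155.98²; (x + 159.1)² + (y − 63.6)² = 272.03²; (x + 181.9)² + (y + 3.1)² = 266.20².
Subtracting pairs of circle equations eliminates x²+y² and gives linear equations (the radical axes):
-704.4 x + 79.6 y = -58166.84
-750.0 x − 53.8 y = -51289.51
Solving the 2×2 system: x ≈ 73.9, y ≈ -76.8 km.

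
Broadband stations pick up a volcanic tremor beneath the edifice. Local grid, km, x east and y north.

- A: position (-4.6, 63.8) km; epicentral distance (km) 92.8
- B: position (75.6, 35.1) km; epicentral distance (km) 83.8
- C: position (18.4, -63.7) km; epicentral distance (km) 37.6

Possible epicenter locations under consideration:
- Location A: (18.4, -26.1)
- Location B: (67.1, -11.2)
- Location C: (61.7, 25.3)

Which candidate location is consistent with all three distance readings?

Location A

For each candidate, compare |candidate − station| to the reported distance:
Location A: residuals A 0.0, B 0.0, C 0.0 → max 0.0 km
Location B: residuals A 11.0, B 36.7, C 34.0 → max 36.7 km
Location C: residuals A 16.1, B 66.8, C 61.4 → max 66.8 km
Only Location A has all residuals ≈ 0.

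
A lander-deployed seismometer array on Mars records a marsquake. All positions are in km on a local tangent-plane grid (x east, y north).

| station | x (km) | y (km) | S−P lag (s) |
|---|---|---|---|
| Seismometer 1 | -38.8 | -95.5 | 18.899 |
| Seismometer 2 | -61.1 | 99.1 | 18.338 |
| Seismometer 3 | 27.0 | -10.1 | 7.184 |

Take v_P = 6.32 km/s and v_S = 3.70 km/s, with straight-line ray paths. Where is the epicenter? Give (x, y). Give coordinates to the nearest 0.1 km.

Distance from S−P lag: d = Δt · v_P v_S / (v_P − v_S) = Δt · (6.32·3.70)/(6.32−3.70) ≈ 8.9252·Δt.
So d_Seismometer 1 = 168.68, d_Seismometer 2 = 163.67, d_Seismometer 3 = 64.12 km.
Circle about each station: (x + 38.8)² + (y + 95.5)² = 168.68²; (x + 61.1)² + (y − 99.1)² = 163.67²; (x − 27.0)² + (y + 10.1)² = 64.12².
Subtracting the Seismometer 1 equation from the Seismometer 2 and Seismometer 3 equations removes the quadratic terms:
-44.6 x + 389.2 y = 4593.40
131.6 x + 170.8 y = 14546.89
Solving the 2×2 system: x ≈ 82.9, y ≈ 21.3 km.

(82.9, 21.3)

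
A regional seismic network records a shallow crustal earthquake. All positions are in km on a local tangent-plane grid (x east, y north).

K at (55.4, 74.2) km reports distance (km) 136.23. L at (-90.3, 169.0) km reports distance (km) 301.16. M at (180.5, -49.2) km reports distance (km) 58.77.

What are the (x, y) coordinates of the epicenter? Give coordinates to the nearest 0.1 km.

121.9 km east, -44.7 km north

Circle about each station: (x − 55.4)² + (y − 74.2)² = 136.23²; (x + 90.3)² + (y − 169.0)² = 301.16²; (x − 180.5)² + (y + 49.2)² = 58.77².
Subtracting pairs of circle equations eliminates x²+y² and gives linear equations (the radical axes):
-291.4 x + 189.6 y = -43998.44
250.2 x − 246.8 y = 41530.79
Solving the 2×2 system: x ≈ 121.9, y ≈ -44.7 km.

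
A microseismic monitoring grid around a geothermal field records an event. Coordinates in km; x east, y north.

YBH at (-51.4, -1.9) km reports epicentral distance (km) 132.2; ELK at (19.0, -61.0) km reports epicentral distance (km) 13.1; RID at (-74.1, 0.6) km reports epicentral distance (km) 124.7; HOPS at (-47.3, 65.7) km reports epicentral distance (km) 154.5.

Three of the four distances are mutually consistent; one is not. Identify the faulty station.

YBH

Solve using three stations at a time. Using ELK, RID, HOPS (subtract circle equations pairwise → linear system) gives (x, y) ≈ (30.0, -68.1).
Distances from that point to each station vs reported:
  YBH: calculated 104.9 vs reported 132.2 → residual 27.3 km
  ELK: calculated 13.1 vs reported 13.1 → residual 0.0 km
  RID: calculated 124.7 vs reported 124.7 → residual 0.0 km
  HOPS: calculated 154.5 vs reported 154.5 → residual 0.0 km
ELK, RID, HOPS are mutually consistent (residuals ≈ 0); YBH is off by 27.3 km.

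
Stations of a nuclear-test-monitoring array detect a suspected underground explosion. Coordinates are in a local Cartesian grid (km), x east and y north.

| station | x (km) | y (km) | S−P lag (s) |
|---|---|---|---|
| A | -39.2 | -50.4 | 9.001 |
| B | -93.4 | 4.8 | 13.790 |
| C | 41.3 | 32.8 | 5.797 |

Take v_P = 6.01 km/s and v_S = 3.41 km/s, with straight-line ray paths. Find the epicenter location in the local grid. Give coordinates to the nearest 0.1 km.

(14.9, -4.5)

Distance from S−P lag: d = Δt · v_P v_S / (v_P − v_S) = Δt · (6.01·3.41)/(6.01−3.41) ≈ 7.8823·Δt.
So d_A = 70.95, d_B = 108.70, d_C = 45.69 km.
Circle about each station: (x + 39.2)² + (y + 50.4)² = 70.95²; (x + 93.4)² + (y − 4.8)² = 108.70²; (x − 41.3)² + (y − 32.8)² = 45.69².
Subtracting pairs of circle equations eliminates x²+y² and gives linear equations (the radical axes):
-108.4 x + 110.4 y = -2111.99
161.0 x + 166.4 y = 1651.06
Solving the 2×2 system: x ≈ 14.9, y ≈ -4.5 km.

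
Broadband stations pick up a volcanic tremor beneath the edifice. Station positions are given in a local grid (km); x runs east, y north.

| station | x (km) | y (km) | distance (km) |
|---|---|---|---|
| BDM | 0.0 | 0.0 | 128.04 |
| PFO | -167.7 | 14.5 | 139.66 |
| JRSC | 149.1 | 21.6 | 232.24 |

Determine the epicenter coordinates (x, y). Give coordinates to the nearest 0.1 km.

Circle about each station: x² + y² = 128.04²; (x + 167.7)² + (y − 14.5)² = 139.66²; (x − 149.1)² + (y − 21.6)² = 232.24².
Subtracting the BDM equation from the PFO and JRSC equations removes the quadratic terms:
-335.4 x + 29.0 y = 25222.87
298.2 x + 43.2 y = -14843.81
Solving the 2×2 system: x ≈ -65.7, y ≈ 109.9 km.

x ≈ -65.7 km, y ≈ 109.9 km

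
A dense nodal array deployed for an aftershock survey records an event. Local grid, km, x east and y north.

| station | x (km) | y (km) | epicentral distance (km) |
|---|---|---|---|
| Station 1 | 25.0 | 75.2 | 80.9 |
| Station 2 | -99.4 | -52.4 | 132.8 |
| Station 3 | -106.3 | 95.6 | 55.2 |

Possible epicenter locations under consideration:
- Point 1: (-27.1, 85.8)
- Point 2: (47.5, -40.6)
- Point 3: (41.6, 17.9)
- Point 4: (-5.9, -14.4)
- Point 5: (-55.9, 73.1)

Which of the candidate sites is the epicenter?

For each candidate, compare |candidate − station| to the reported distance:
Point 1: residuals Station 1 27.7, Station 2 23.2, Station 3 24.6 → max 27.7 km
Point 2: residuals Station 1 37.1, Station 2 14.6, Station 3 150.2 → max 150.2 km
Point 3: residuals Station 1 21.2, Station 2 24.8, Station 3 111.9 → max 111.9 km
Point 4: residuals Station 1 13.9, Station 2 31.9, Station 3 93.7 → max 93.7 km
Point 5: residuals Station 1 0.0, Station 2 0.0, Station 3 0.0 → max 0.0 km
Only Point 5 has all residuals ≈ 0.

Point 5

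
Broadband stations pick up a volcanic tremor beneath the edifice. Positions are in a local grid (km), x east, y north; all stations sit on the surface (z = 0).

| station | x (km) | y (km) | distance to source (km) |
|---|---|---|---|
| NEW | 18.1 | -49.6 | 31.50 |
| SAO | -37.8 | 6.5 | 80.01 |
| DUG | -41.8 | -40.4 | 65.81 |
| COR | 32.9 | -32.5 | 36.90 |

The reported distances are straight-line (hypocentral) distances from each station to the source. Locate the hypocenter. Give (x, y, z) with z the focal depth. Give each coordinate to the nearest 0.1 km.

Each station gives a sphere (x−x_i)² + (y−y_i)² + z² = d_i² (stations at z=0).
Subtracting the NEW sphere from SAO and DUG: z² cancels, leaving linear equations in x and y:
-111.8 x + 112.2 y = -6726.03
-119.8 x + 18.4 y = -2747.08
Solving: x ≈ 16.203, y ≈ -43.801 km (keep extra digits for the depth step; rounded: 16.2, -43.8).
Then from the NEW sphere: z² = 31.50² − (x − 18.1)² − (y + 49.6)² with x = 16.203, y = -43.801, so z ≈ 30.903 ≈ 30.9 km.

x ≈ 16.2 km, y ≈ -43.8 km, depth ≈ 30.9 km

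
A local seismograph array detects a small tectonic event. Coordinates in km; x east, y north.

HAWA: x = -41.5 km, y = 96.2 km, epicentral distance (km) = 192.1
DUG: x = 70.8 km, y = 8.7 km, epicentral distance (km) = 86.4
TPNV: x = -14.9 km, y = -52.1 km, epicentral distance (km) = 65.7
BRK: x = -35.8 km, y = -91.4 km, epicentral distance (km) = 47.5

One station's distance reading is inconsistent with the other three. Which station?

Solve using three stations at a time. Using HAWA, DUG, TPNV (subtract circle equations pairwise → linear system) gives (x, y) ≈ (46.9, -74.3).
Distances from that point to each station vs reported:
  HAWA: calculated 192.1 vs reported 192.1 → residual 0.0 km
  DUG: calculated 86.4 vs reported 86.4 → residual 0.0 km
  TPNV: calculated 65.7 vs reported 65.7 → residual 0.0 km
  BRK: calculated 84.5 vs reported 47.5 → residual 37.0 km
HAWA, DUG, TPNV are mutually consistent (residuals ≈ 0); BRK is off by 37.0 km.

BRK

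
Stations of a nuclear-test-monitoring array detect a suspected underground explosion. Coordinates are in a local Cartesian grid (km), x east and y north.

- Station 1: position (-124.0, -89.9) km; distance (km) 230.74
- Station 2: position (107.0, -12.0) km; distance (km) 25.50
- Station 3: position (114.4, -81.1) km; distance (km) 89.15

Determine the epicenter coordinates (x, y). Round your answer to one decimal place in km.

Circle about each station: (x + 124.0)² + (y + 89.9)² = 230.74²; (x − 107.0)² + (y + 12.0)² = 25.50²; (x − 114.4)² + (y + 81.1)² = 89.15².
Subtracting pairs of circle equations eliminates x²+y² and gives linear equations (the radical axes):
462.0 x + 155.8 y = 40725.69
476.8 x + 17.6 y = 41499.79
Solving the 2×2 system: x ≈ 86.9, y ≈ 3.7 km.
Check against Station 1 (with the unrounded x, y): √((x + 124.0)²+(y + 89.9)²) = 230.74 ≈ 230.74 km. ✓

(86.9, 3.7)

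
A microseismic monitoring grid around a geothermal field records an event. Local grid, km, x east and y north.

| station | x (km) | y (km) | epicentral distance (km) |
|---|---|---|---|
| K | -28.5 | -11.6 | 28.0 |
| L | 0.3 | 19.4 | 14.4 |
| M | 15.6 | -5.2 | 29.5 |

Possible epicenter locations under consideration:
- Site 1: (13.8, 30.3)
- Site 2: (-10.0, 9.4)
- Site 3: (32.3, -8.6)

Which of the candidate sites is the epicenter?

For each candidate, compare |candidate − station| to the reported distance:
Site 1: residuals K 31.5, L 3.0, M 6.0 → max 31.5 km
Site 2: residuals K 0.0, L 0.0, M 0.0 → max 0.0 km
Site 3: residuals K 32.9, L 28.1, M 12.5 → max 32.9 km
Only Site 2 has all residuals ≈ 0.

Site 2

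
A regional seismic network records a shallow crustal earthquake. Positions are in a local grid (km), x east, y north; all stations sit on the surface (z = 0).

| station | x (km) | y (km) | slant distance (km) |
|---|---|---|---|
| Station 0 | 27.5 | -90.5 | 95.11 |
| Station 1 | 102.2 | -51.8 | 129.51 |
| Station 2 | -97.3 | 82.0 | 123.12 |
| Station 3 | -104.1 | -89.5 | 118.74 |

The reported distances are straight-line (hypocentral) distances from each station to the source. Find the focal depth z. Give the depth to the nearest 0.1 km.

Each station gives a sphere (x−x_i)² + (y−y_i)² + z² = d_i² (stations at z=0).
Subtracting the Station 0 sphere from Station 1 and Station 2: z² cancels, leaving linear equations in x and y:
149.4 x + 77.4 y = -3545.35
-249.6 x + 345.0 y = 1132.17
Solving: x ≈ -18.498, y ≈ -10.101 km (keep extra digits for the depth step; rounded: -18.5, -10.1).
Then from the Station 0 sphere: z² = 95.11² − (x − 27.5)² − (y + 90.5)² with x = -18.498, y = -10.101, so z ≈ 21.589 ≈ 21.6 km.
Check against Station 3 (with the unrounded solution): distance 118.74 ≈ 118.74 km. ✓

depth ≈ 21.6 km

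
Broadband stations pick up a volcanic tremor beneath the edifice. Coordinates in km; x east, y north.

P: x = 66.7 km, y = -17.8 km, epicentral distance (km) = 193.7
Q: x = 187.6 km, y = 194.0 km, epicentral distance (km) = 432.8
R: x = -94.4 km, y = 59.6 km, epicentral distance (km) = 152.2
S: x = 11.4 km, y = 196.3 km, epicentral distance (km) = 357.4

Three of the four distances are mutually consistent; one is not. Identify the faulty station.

Solve using three stations at a time. Using P, Q, S (subtract circle equations pairwise → linear system) gives (x, y) ≈ (-74.1, -150.7).
Distances from that point to each station vs reported:
  P: calculated 193.6 vs reported 193.7 → residual 0.1 km
  Q: calculated 432.7 vs reported 432.8 → residual 0.1 km
  R: calculated 211.2 vs reported 152.2 → residual 59.0 km
  S: calculated 357.3 vs reported 357.4 → residual 0.1 km
P, Q, S are mutually consistent (residuals ≈ 0); R is off by 59.0 km.

R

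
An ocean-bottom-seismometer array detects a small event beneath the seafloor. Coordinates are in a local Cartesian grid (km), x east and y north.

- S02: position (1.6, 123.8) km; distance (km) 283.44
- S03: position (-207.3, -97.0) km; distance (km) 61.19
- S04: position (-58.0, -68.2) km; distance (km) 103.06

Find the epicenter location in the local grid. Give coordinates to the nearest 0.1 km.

Circle about each station: (x − 1.6)² + (y − 123.8)² = 283.44²; (x + 207.3)² + (y + 97.0)² = 61.19²; (x + 58.0)² + (y + 68.2)² = 103.06².
Subtracting pairs of circle equations eliminates x²+y² and gives linear equations (the radical axes):
-417.8 x − 441.6 y = 113647.31
-119.2 x − 384.0 y = 62403.11
Solving the 2×2 system: x ≈ -149.2, y ≈ -116.2 km.
Check against S02 (with the unrounded x, y): √((x − 1.6)²+(y − 123.8)²) = 283.44 ≈ 283.44 km. ✓

(-149.2, -116.2)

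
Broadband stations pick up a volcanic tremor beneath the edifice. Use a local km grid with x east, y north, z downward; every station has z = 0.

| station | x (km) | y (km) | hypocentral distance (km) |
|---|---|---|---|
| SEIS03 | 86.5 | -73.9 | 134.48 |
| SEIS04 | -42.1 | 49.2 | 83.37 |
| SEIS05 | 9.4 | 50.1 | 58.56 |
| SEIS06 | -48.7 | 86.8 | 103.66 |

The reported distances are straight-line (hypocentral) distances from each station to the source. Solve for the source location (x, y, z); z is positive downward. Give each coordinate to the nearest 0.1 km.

Each station gives a sphere (x−x_i)² + (y−y_i)² + z² = d_i² (stations at z=0).
Subtracting the SEIS03 sphere from SEIS04 and SEIS05: z² cancels, leaving linear equations in x and y:
-257.2 x + 246.2 y = 2383.90
-154.2 x + 248.0 y = 4310.51
Solving: x ≈ 18.203, y ≈ 28.699 km (keep extra digits for the depth step; rounded: 18.2, 28.7).
Then from the SEIS03 sphere: z² = 134.48² − (x − 86.5)² − (y + 73.9)² with x = 18.203, y = 28.699, so z ≈ 53.794 ≈ 53.8 km.

(18.2, 28.7, 53.8)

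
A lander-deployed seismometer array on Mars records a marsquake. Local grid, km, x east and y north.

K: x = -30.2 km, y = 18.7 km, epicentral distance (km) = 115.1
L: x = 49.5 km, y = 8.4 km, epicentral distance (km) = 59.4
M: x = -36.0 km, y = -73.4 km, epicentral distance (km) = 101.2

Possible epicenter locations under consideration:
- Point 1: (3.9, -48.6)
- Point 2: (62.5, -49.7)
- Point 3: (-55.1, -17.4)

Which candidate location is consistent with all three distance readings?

Point 2

For each candidate, compare |candidate − station| to the reported distance:
Point 1: residuals K 39.7, L 13.6, M 54.2 → max 54.2 km
Point 2: residuals K 0.1, L 0.1, M 0.1 → max 0.1 km
Point 3: residuals K 71.2, L 48.3, M 42.0 → max 71.2 km
Only Point 2 has all residuals ≈ 0.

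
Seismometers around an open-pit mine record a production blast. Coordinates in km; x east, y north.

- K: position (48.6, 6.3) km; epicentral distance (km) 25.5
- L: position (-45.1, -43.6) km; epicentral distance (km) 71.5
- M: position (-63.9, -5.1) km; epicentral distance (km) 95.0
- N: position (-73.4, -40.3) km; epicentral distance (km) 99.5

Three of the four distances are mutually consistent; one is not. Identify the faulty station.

Solve using three stations at a time. Using L, M, N (subtract circle equations pairwise → linear system) gives (x, y) ≈ (26.1, -35.8).
Distances from that point to each station vs reported:
  K: calculated 47.8 vs reported 25.5 → residual 22.3 km
  L: calculated 71.6 vs reported 71.5 → residual 0.1 km
  M: calculated 95.1 vs reported 95.0 → residual 0.1 km
  N: calculated 99.6 vs reported 99.5 → residual 0.1 km
L, M, N are mutually consistent (residuals ≈ 0); K is off by 22.3 km.

K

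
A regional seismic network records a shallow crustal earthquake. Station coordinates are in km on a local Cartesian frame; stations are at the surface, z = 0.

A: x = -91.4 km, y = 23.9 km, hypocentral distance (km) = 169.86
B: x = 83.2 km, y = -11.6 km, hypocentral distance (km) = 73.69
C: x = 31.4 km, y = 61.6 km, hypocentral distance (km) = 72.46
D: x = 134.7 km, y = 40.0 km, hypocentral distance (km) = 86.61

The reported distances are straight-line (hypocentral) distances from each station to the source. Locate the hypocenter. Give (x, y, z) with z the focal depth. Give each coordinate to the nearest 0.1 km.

x ≈ 68.7 km, y ≈ 34.3 km, depth ≈ 55.8 km

Each station gives a sphere (x−x_i)² + (y−y_i)² + z² = d_i² (stations at z=0).
Subtracting the A sphere from B and C: z² cancels, leaving linear equations in x and y:
349.2 x − 71.0 y = 21553.83
245.6 x + 75.4 y = 19457.32
Solving: x ≈ 68.696, y ≈ 34.292 km (keep extra digits for the depth step; rounded: 68.7, 34.3).
Then from the A sphere: z² = 169.86² − (x + 91.4)² − (y − 23.9)² with x = 68.696, y = 34.292, so z ≈ 55.801 ≈ 55.8 km.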